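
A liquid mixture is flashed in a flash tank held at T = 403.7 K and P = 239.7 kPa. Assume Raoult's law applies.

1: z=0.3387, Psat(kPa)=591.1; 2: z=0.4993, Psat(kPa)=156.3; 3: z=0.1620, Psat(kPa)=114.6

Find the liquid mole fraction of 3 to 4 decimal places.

Raoult's law: Kᵢ = Pᵢˢᵃᵗ/P = Pᵢˢᵃᵗ/239.7.
  K_1 = 591.1/239.7 = 2.465999, K_2 = 156.3/239.7 = 0.652065, K_3 = 114.6/239.7 = 0.478098
Rachford–Rice: g(ψ) = Σ zᵢ(Kᵢ−1)/(1+ψ(Kᵢ−1)) = 0.
Feasibility: ΣzᵢKᵢ = 1.2383, Σzᵢ/Kᵢ = 1.2419 — both > 1, two phases present.
Newton–Raphson from ψ = 0.63:
  ψ = 0.6300: g = -0.09033, g' = -0.3938 → ψ = 0.4006
  ψ = 0.4006: g = 0.00405, g' = -0.4411 → ψ = 0.4098
Converged at ψ = 0.4098.
Compositions from xᵢ = zᵢ/(1+ψ(Kᵢ−1)), yᵢ = Kᵢxᵢ:
  1: x = 0.2116, y = 0.5217
  2: x = 0.5823, y = 0.3797
  3: x = 0.2061, y = 0.0985

x_3 = 0.2061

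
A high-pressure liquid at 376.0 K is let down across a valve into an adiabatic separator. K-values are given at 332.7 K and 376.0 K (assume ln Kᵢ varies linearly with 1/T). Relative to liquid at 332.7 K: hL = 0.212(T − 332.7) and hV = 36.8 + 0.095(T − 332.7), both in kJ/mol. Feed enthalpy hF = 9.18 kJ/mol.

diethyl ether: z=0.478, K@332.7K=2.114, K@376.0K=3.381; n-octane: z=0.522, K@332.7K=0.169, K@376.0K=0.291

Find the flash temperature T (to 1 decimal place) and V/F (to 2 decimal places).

T = 341.6 K, V/F = 0.20

Adiabatic flash: solve Rachford–Rice at each trial T, then check hF = ψ·hV(T) + (1−ψ)·hL(T).
  T = 332.7 K: K = (2.114, 0.169), RR gives ψ = 0.107, H_out = 3.924 kJ/mol
  T = 376.0 K: K = (3.381, 0.291), RR gives ψ = 0.455, H_out = 23.617 kJ/mol
  T = 354.4 K: K = (2.714, 0.226), RR gives ψ = 0.313, H_out = 15.312 kJ/mol
  T = 343.5 K: K = (2.403, 0.196), RR gives ψ = 0.223, H_out = 10.198 kJ/mol
  T = 338.1 K: K = (2.256, 0.182), RR gives ψ = 0.169, H_out = 7.257 kJ/mol
  T = 340.8 K: K = (2.329, 0.189), RR gives ψ = 0.197, H_out = 8.769 kJ/mol
  T = 342.1 K: K = (2.365, 0.192), RR gives ψ = 0.209, H_out = 9.467 kJ/mol
Linear interpolation between T = 340.8 (H_out = 8.769) and T = 342.1 (H_out = 9.467) on hF = 9.18 gives T ≈ 341.6 K, at which ψ = 0.20.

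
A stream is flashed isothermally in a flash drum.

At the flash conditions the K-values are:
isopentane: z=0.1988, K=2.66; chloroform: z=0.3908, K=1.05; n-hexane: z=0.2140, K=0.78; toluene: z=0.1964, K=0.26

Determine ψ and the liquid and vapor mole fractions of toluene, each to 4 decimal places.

Iterate (Newton) starting at ψ = 0.5:
  ψ = 0.5000: g = -0.08420, g' = -0.4486 → ψ = 0.3123
  ψ = 0.3123: g = -0.00299, g' = -0.4324 → ψ = 0.3054
Converged at ψ = 0.3054.
Compositions from xᵢ = zᵢ/(1+ψ(Kᵢ−1)), yᵢ = Kᵢxᵢ:
  isopentane: x = 0.1319, y = 0.3509
  chloroform: x = 0.3849, y = 0.4042
  n-hexane: x = 0.2294, y = 0.1789
  toluene: x = 0.2537, y = 0.0660

ψ = 0.3054, x_toluene = 0.2537, y_toluene = 0.0660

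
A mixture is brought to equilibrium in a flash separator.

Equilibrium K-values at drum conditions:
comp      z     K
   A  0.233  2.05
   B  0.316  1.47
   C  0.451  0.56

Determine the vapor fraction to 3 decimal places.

ψ = 0.588

Newton iteration, ψ⁰ = 0.5:
  ψ = 0.500: g = 0.0263, g' = -0.300 → ψ = 0.588
Converged at ψ = 0.588.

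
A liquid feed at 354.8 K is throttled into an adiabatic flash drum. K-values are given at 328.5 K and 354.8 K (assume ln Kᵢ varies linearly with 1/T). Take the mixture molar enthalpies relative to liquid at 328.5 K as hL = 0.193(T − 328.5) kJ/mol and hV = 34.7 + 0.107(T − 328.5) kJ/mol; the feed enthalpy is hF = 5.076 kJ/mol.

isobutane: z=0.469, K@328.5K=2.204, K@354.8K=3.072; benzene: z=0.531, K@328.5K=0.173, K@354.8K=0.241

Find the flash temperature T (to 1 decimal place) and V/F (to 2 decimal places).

T = 329.6 K, V/F = 0.14

Adiabatic flash: solve Rachford–Rice at each trial T, then check hF = ψ·hV(T) + (1−ψ)·hL(T).
  T = 328.5 K: K = (2.204, 0.173), RR gives ψ = 0.126, H_out = 4.375 kJ/mol
  T = 354.8 K: K = (3.072, 0.241), RR gives ψ = 0.362, H_out = 16.807 kJ/mol
  T = 341.6 K: K = (2.617, 0.205), RR gives ψ = 0.262, H_out = 11.319 kJ/mol
  T = 335.1 K: K = (2.407, 0.189), RR gives ψ = 0.201, H_out = 8.132 kJ/mol
  T = 331.8 K: K = (2.304, 0.181), RR gives ψ = 0.165, H_out = 6.332 kJ/mol
  T = 330.1 K: K = (2.252, 0.177), RR gives ψ = 0.146, H_out = 5.346 kJ/mol
  T = 329.3 K: K = (2.228, 0.175), RR gives ψ = 0.136, H_out = 4.866 kJ/mol
  T = 329.7 K: K = (2.240, 0.176), RR gives ψ = 0.141, H_out = 5.107 kJ/mol
Linear interpolation between T = 329.3 (H_out = 4.866) and T = 329.7 (H_out = 5.107) on hF = 5.076 gives T ≈ 329.6 K, at which ψ = 0.14.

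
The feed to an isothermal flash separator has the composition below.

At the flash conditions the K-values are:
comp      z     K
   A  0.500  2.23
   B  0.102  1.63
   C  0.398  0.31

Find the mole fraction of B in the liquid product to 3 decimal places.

Let ψ = V/F and solve Σ zᵢ(Kᵢ−1)/(1+ψ(Kᵢ−1)) = 0.
g(0) = ΣzᵢKᵢ − 1 = 0.405 and g(1) = 1 − Σzᵢ/Kᵢ = -0.571, so a root lies in (0, 1).
Newton iteration, ψ⁰ = 0.39:
  ψ = 0.390: g = 0.0915, g' = -0.726 → ψ = 0.516
  ψ = 0.516: g = -0.0017, g' = -0.763 → ψ = 0.514
Converged at ψ = 0.514.
Compositions from xᵢ = zᵢ/(1+ψ(Kᵢ−1)), yᵢ = Kᵢxᵢ:
  A: x = 0.306, y = 0.683
  B: x = 0.077, y = 0.126
  C: x = 0.617, y = 0.191

x_B = 0.077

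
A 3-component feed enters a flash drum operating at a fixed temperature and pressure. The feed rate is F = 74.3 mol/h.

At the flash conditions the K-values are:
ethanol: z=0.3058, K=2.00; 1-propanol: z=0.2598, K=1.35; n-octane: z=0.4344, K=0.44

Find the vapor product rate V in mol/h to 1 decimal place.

Material balance + equilibrium reduce to Σ zᵢ(Kᵢ−1)/(1+ψ(Kᵢ−1)) = 0.
Check two-phase: ΣzᵢKᵢ = 1.1535 > 1 and Σzᵢ/Kᵢ = 1.3326 > 1, so g(0) = 0.1535 > 0 and g(1) = -0.3326 < 0.
Newton iteration, ψ⁰ = 0.5:
  ψ = 0.5000: g = -0.05661, g' = -0.4217 → ψ = 0.3658
  ψ = 0.3658: g = -0.00141, g' = -0.4044 → ψ = 0.3623
Converged at ψ = 0.3623.
Then V = ψ·F = 0.3623·74.3 = 26.9 mol/h and L = F − V = 47.4 mol/h.

V = 26.9 mol/h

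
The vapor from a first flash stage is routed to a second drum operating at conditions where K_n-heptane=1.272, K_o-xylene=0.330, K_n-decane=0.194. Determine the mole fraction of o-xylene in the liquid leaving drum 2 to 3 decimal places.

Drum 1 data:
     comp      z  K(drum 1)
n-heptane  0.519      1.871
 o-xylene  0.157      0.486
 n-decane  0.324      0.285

x_o-xylene (drum 2) = 0.113

Drum 1:
Rachford–Rice: g(ψ₁) = Σ zᵢ(Kᵢ−1)/(1+ψ₁(Kᵢ−1)) = 0.
Check two-phase: ΣzᵢKᵢ = 1.140 > 1 and Σzᵢ/Kᵢ = 1.737 > 1, so g(0) = 0.140 > 0 and g(1) = -0.737 < 0.
Newton–Raphson from ψ₁ = 0.5:
  ψ₁ = 0.500: g = -0.1543, g' = -0.667 → ψ₁ = 0.269
  ψ₁ = 0.269: g = -0.0142, g' = -0.568 → ψ₁ = 0.244
Converged at ψ₁ = 0.244.
Drum-1 compositions:
  n-heptane: x = 0.428, y = 0.801
  o-xylene: x = 0.180, y = 0.087
  n-decane: x = 0.392, y = 0.112
Drum-2 feed = drum-1 vapor: z₂ = (0.8009, 0.0872, 0.1118).
Drum 2:
Let ψ₂ = V/F and solve Σ zᵢ(Kᵢ−1)/(1+ψ₂(Kᵢ−1)) = 0.
Check two-phase: ΣzᵢKᵢ = 1.069 > 1 and Σzᵢ/Kᵢ = 1.471 > 1, so g(0) = 0.069 > 0 and g(1) = -0.471 < 0.
Newton–Raphson from ψ₂ = 0.5:
  ψ₂ = 0.500: g = -0.0471, g' = -0.338 → ψ₂ = 0.361
  ψ₂ = 0.361: g = -0.0058, g' = -0.262 → ψ₂ = 0.339
  ψ₂ = 0.339: g = -0.0001, g' = -0.253 → ψ₂ = 0.338
Converged at ψ₂ = 0.338.
  n-heptane: x = 0.733, y = 0.933
  o-xylene: x = 0.113, y = 0.037
  n-decane: x = 0.154, y = 0.030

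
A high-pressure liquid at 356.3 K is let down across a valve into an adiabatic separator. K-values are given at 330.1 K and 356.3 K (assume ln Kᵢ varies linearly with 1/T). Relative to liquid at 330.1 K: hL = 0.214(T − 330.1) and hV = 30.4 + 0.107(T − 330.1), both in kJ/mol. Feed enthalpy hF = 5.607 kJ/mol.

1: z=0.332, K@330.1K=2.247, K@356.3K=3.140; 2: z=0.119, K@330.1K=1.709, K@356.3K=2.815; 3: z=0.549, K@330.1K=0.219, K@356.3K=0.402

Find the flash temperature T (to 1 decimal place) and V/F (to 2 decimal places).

Adiabatic flash: solve Rachford–Rice at each trial T, then check hF = ψ·hV(T) + (1−ψ)·hL(T).
  T = 330.1 K: K = (2.247, 1.709, 0.219), RR gives ψ = 0.079, H_out = 2.395 kJ/mol
  T = 356.3 K: K = (3.140, 2.815, 0.402), RR gives ψ = 0.486, H_out = 19.026 kJ/mol
  T = 343.2 K: K = (2.673, 2.214, 0.300), RR gives ψ = 0.289, H_out = 11.178 kJ/mol
  T = 336.6 K: K = (2.453, 1.948, 0.257), RR gives ψ = 0.189, H_out = 6.992 kJ/mol
  T = 333.4 K: K = (2.351, 1.828, 0.238), RR gives ψ = 0.136, H_out = 4.806 kJ/mol
  T = 335.0 K: K = (2.402, 1.887, 0.247), RR gives ψ = 0.163, H_out = 5.915 kJ/mol
Linear interpolation between T = 333.4 (H_out = 4.806) and T = 335.0 (H_out = 5.915) on hF = 5.607 gives T ≈ 334.6 K, at which ψ = 0.16.

T = 334.6 K, V/F = 0.16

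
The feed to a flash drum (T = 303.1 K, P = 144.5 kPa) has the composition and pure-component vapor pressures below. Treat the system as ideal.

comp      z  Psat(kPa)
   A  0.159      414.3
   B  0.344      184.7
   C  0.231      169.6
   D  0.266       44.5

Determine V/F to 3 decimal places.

Raoult's law: Kᵢ = Pᵢˢᵃᵗ/P = Pᵢˢᵃᵗ/144.5.
  K_A = 414.3/144.5 = 2.86713, K_B = 184.7/144.5 = 1.27820, K_C = 169.6/144.5 = 1.17370, K_D = 44.5/144.5 = 0.30796
Material balance + equilibrium reduce to Σ zᵢ(Kᵢ−1)/(1+V/F(Kᵢ−1)) = 0.
Feasibility: ΣzᵢKᵢ = 1.249, Σzᵢ/Kᵢ = 1.385 — both > 1, two phases present.
Newton iteration, V/F⁰ = 0.64:
  V/F = 0.640: g = -0.0778, g' = -0.550 → V/F = 0.499
  V/F = 0.499: g = -0.0063, g' = -0.472 → V/F = 0.485
Converged at V/F = 0.485.

V/F = 0.485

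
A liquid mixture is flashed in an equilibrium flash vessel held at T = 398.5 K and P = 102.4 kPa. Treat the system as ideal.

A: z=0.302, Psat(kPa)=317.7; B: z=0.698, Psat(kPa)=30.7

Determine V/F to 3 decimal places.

Raoult's law: Kᵢ = Pᵢˢᵃᵗ/P = Pᵢˢᵃᵗ/102.4.
  K_A = 317.7/102.4 = 3.10254, K_B = 30.7/102.4 = 0.29980
Rachford–Rice: g(V/F) = Σ zᵢ(Kᵢ−1)/(1+V/F(Kᵢ−1)) = 0.
g(0) = ΣzᵢKᵢ − 1 = 0.146 and g(1) = 1 − Σzᵢ/Kᵢ = -1.426, so a root lies in (0, 1).
Binary case is linear: z₁(K₁−1)(1+V/F(K₂−1)) + z₂(K₂−1)(1+V/F(K₁−1)) = 0
⇒ V/F = [z₁(K₁−1)+z₂(K₂−1)] / [−(K₁−1)(K₂−1)] = 0.1462/1.4722 = 0.099

V/F = 0.099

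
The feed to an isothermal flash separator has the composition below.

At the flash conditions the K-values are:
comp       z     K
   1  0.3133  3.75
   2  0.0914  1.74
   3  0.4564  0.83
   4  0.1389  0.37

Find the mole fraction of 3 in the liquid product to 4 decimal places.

x_3 = 0.5378

Let ψ = V/F and solve Σ zᵢ(Kᵢ−1)/(1+ψ(Kᵢ−1)) = 0.
g(0) = ΣzᵢKᵢ − 1 = 0.7641 and g(1) = 1 − Σzᵢ/Kᵢ = -0.0614, so a root lies in (0, 1).
Iterate (Newton) starting at ψ = 0.39:
  ψ = 0.3900: g = 0.26910, g' = -0.6938 → ψ = 0.7779
  ψ = 0.7779: g = 0.05637, g' = -0.4901 → ψ = 0.8929
  ψ = 0.8929: g = -0.00144, g' = -0.5230 → ψ = 0.8901
Converged at ψ = 0.8901.
Compositions from xᵢ = zᵢ/(1+ψ(Kᵢ−1)), yᵢ = Kᵢxᵢ:
  1: x = 0.0909, y = 0.3408
  2: x = 0.0551, y = 0.0959
  3: x = 0.5378, y = 0.4464
  4: x = 0.3163, y = 0.1170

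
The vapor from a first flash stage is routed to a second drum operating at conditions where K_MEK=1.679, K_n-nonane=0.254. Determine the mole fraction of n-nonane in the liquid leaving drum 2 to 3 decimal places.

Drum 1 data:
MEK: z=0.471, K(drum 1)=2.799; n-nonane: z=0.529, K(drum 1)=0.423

Drum 1:
Rachford–Rice: g(ψ₁) = Σ zᵢ(Kᵢ−1)/(1+ψ₁(Kᵢ−1)) = 0.
Feasibility: ΣzᵢKᵢ = 1.542, Σzᵢ/Kᵢ = 1.419 — both > 1, two phases present.
Binary case is linear: z₁(K₁−1)(1+ψ₁(K₂−1)) + z₂(K₂−1)(1+ψ₁(K₁−1)) = 0
⇒ ψ₁ = [z₁(K₁−1)+z₂(K₂−1)] / [−(K₁−1)(K₂−1)] = 0.5421/1.0380 = 0.522
Drum-1 compositions:
  MEK: x = 0.243, y = 0.680
  n-nonane: x = 0.757, y = 0.320
Drum-2 feed = drum-1 vapor: z₂ = (0.6797, 0.3203).
Drum 2:
Let ψ₂ = V/F and solve Σ zᵢ(Kᵢ−1)/(1+ψ₂(Kᵢ−1)) = 0.
g(0) = ΣzᵢKᵢ − 1 = 0.223 and g(1) = 1 − Σzᵢ/Kᵢ = -0.666, so a root lies in (0, 1).
Iterate (Newton) starting at ψ₂ = 0.38:
  ψ₂ = 0.380: g = 0.0334, g' = -0.545 → ψ₂ = 0.441
  ψ₂ = 0.441: g = -0.0011, g' = -0.582 → ψ₂ = 0.439
Converged at ψ₂ = 0.439.
  MEK: x = 0.524, y = 0.879
  n-nonane: x = 0.476, y = 0.121

x_n-nonane (drum 2) = 0.476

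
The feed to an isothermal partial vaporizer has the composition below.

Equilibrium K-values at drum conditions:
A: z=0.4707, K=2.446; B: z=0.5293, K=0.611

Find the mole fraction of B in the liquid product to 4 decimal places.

x_B = 0.7880

Let ψ = V/F and solve Σ zᵢ(Kᵢ−1)/(1+ψ(Kᵢ−1)) = 0.
Check two-phase: ΣzᵢKᵢ = 1.4747 > 1 and Σzᵢ/Kᵢ = 1.0587 > 1, so g(0) = 0.4747 > 0 and g(1) = -0.0587 < 0.
Binary case is linear: z₁(K₁−1)(1+ψ(K₂−1)) + z₂(K₂−1)(1+ψ(K₁−1)) = 0
⇒ ψ = [z₁(K₁−1)+z₂(K₂−1)] / [−(K₁−1)(K₂−1)] = 0.47473/0.56249 = 0.8440
Compositions from xᵢ = zᵢ/(1+ψ(Kᵢ−1)), yᵢ = Kᵢxᵢ:
  A: x = 0.2120, y = 0.5185
  B: x = 0.7880, y = 0.4815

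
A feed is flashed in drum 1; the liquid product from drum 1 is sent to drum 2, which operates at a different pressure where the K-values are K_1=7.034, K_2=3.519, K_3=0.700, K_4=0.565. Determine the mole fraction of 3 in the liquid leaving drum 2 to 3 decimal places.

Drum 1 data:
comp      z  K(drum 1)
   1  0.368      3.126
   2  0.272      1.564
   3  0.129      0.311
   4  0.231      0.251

Drum 1:
Rachford–Rice: g(ψ₁) = Σ zᵢ(Kᵢ−1)/(1+ψ₁(Kᵢ−1)) = 0.
Check two-phase: ΣzᵢKᵢ = 1.674 > 1 and Σzᵢ/Kᵢ = 1.627 > 1, so g(0) = 0.674 > 0 and g(1) = -0.627 < 0.
Newton iteration, ψ₁⁰ = 0.5:
  ψ₁ = 0.500: g = 0.0867, g' = -0.917 → ψ₁ = 0.595
  ψ₁ = 0.595: g = -0.0020, g' = -0.970 → ψ₁ = 0.592
Converged at ψ₁ = 0.592.
Drum-1 compositions:
  1: x = 0.163, y = 0.509
  2: x = 0.204, y = 0.319
  3: x = 0.218, y = 0.068
  4: x = 0.415, y = 0.104
Drum-2 feed = drum-1 liquid: z₂ = (0.1629, 0.2039, 0.2180, 0.4153).
Drum 2:
Newton iteration, ψ₂⁰ = 0.5:
  ψ₂ = 0.500: g = 0.1641, g' = -0.776 → ψ₂ = 0.711
  ψ₂ = 0.711: g = 0.0249, g' = -0.574 → ψ₂ = 0.755
  ψ₂ = 0.755: g = 0.0005, g' = -0.553 → ψ₂ = 0.756
Converged at ψ₂ = 0.756.
  1: x = 0.029, y = 0.206
  2: x = 0.070, y = 0.247
  3: x = 0.282, y = 0.197
  4: x = 0.619, y = 0.350

x_3 (drum 2) = 0.282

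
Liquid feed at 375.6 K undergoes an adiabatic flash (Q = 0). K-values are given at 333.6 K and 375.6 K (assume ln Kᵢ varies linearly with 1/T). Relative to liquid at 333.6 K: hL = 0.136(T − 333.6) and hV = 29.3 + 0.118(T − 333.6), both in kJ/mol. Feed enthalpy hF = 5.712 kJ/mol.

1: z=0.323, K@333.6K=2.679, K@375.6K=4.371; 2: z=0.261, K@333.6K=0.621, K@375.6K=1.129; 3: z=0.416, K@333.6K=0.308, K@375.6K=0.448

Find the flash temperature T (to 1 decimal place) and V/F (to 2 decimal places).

T = 335.7 K, V/F = 0.19

Adiabatic flash: solve Rachford–Rice at each trial T, then check hF = ψ·hV(T) + (1−ψ)·hL(T).
  T = 333.6 K: K = (2.679, 0.621, 0.308), RR gives ψ = 0.158, H_out = 4.636 kJ/mol
  T = 375.6 K: K = (4.371, 1.129, 0.448), RR gives ψ = 0.671, H_out = 24.868 kJ/mol
  T = 354.6 K: K = (3.472, 0.852, 0.376), RR gives ψ = 0.418, H_out = 14.949 kJ/mol
  T = 344.1 K: K = (3.062, 0.731, 0.341), RR gives ψ = 0.292, H_out = 9.934 kJ/mol
  T = 338.9 K: K = (2.869, 0.675, 0.325), RR gives ψ = 0.228, H_out = 7.365 kJ/mol
  T = 336.2 K: K = (2.771, 0.647, 0.316), RR gives ψ = 0.193, H_out = 5.992 kJ/mol
  T = 334.9 K: K = (2.725, 0.634, 0.312), RR gives ψ = 0.176, H_out = 5.319 kJ/mol
Linear interpolation between T = 334.9 (H_out = 5.319) and T = 336.2 (H_out = 5.992) on hF = 5.712 gives T ≈ 335.7 K, at which ψ = 0.19.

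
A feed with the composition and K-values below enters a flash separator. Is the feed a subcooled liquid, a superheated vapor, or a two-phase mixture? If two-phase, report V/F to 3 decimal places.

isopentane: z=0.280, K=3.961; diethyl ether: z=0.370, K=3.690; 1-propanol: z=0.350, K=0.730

ΣzᵢKᵢ = 2.730; Σzᵢ/Kᵢ = 0.650.
Since Σzᵢ/Kᵢ < 1 the mixture is above its dew point — single vapor phase.

superheated vapor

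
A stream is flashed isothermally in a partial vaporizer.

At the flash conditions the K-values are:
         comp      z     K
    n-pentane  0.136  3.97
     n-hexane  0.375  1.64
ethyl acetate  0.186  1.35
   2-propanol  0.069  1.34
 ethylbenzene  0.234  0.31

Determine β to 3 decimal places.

Iterate (Newton) starting at β = 0.65:
  β = 0.650: g = 0.0868, g' = -0.603 → β = 0.794
  β = 0.794: g = -0.0082, g' = -0.738 → β = 0.783
Converged at β = 0.783.

β = 0.783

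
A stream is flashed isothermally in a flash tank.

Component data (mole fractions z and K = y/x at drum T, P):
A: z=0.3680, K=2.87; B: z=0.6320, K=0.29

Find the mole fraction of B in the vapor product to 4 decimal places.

Material balance + equilibrium reduce to Σ zᵢ(Kᵢ−1)/(1+V/F(Kᵢ−1)) = 0.
Check two-phase: ΣzᵢKᵢ = 1.2394 > 1 and Σzᵢ/Kᵢ = 2.3075 > 1, so g(0) = 0.2394 > 0 and g(1) = -1.3075 < 0.
Binary case is linear: z₁(K₁−1)(1+V/F(K₂−1)) + z₂(K₂−1)(1+V/F(K₁−1)) = 0
⇒ V/F = [z₁(K₁−1)+z₂(K₂−1)] / [−(K₁−1)(K₂−1)] = 0.23944/1.32770 = 0.1803
Compositions from xᵢ = zᵢ/(1+V/F(Kᵢ−1)), yᵢ = Kᵢxᵢ:
  A: x = 0.2752, y = 0.7898
  B: x = 0.7248, y = 0.2102

y_B = 0.2102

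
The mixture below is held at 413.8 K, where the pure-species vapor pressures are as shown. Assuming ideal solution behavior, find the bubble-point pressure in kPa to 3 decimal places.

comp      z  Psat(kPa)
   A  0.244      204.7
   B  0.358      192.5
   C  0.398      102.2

Pbub = 159.537 kPa

At the bubble point ψ → 0, so ΣzᵢKᵢ = 1 with Kᵢ = Pᵢˢᵃᵗ/P ⇒ P = ΣzᵢPᵢˢᵃᵗ.
P = 0.244·204.7 + 0.358·192.5 + 0.398·102.2 = 159.537 kPa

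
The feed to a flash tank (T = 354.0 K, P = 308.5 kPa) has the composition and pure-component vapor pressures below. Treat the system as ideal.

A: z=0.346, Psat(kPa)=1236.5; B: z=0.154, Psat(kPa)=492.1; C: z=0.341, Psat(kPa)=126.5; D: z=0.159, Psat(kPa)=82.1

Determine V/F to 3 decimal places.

V/F = 0.517

Raoult's law: Kᵢ = Pᵢˢᵃᵗ/P = Pᵢˢᵃᵗ/308.5.
  K_A = 1236.5/308.5 = 4.00810, K_B = 492.1/308.5 = 1.59514, K_C = 126.5/308.5 = 0.41005, K_D = 82.1/308.5 = 0.26613
Rachford–Rice: g(V/F) = Σ zᵢ(Kᵢ−1)/(1+V/F(Kᵢ−1)) = 0.
g(0) = ΣzᵢKᵢ − 1 = 0.815 and g(1) = 1 − Σzᵢ/Kᵢ = -0.612, so a root lies in (0, 1).
Iterate (Newton) starting at V/F = 0.66:
  V/F = 0.660: g = -0.1413, g' = -1.020 → V/F = 0.521
  V/F = 0.521: g = -0.0044, g' = -0.979 → V/F = 0.517
Converged at V/F = 0.517.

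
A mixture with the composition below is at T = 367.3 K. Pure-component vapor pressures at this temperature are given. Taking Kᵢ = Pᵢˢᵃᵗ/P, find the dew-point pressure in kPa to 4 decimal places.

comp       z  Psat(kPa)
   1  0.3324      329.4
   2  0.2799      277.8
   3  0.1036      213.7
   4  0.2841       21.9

Pdew = 64.6243 kPa

At the dew point ψ → 1, so Σzᵢ/Kᵢ = 1 with Kᵢ = Pᵢˢᵃᵗ/P ⇒ 1/P = Σzᵢ/Pᵢˢᵃᵗ.
1/P = 0.3324/329.4 + 0.2799/277.8 + 0.1036/213.7 + 0.2841/21.9 = 0.0154741 ⇒ P = 64.6243 kPa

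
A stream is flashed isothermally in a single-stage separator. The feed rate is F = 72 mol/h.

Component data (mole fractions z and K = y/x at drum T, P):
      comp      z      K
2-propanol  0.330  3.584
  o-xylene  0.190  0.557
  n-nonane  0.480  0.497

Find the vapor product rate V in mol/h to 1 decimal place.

V = 30.2 mol/h

Material balance + equilibrium reduce to Σ zᵢ(Kᵢ−1)/(1+ψ(Kᵢ−1)) = 0.
Check two-phase: ΣzᵢKᵢ = 1.527 > 1 and Σzᵢ/Kᵢ = 1.399 > 1, so g(0) = 0.527 > 0 and g(1) = -0.399 < 0.
Newton iteration, ψ⁰ = 0.5:
  ψ = 0.500: g = -0.0586, g' = -0.698 → ψ = 0.416
  ψ = 0.416: g = 0.0025, g' = -0.762 → ψ = 0.419
Converged at ψ = 0.419.
Then V = ψ·F = 0.4192·72 = 30.2 mol/h and L = F − V = 41.8 mol/h.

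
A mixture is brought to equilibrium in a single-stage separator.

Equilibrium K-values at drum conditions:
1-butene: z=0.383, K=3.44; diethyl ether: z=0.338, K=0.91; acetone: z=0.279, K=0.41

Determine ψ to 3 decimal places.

Let ψ = V/F and solve Σ zᵢ(Kᵢ−1)/(1+ψ(Kᵢ−1)) = 0.
Feasibility: ΣzᵢKᵢ = 1.739, Σzᵢ/Kᵢ = 1.163 — both > 1, two phases present.
Newton–Raphson from ψ = 0.5:
  ψ = 0.500: g = 0.1556, g' = -0.661 → ψ = 0.735
  ψ = 0.735: g = 0.0111, g' = -0.598 → ψ = 0.754
Converged at ψ = 0.754.

ψ = 0.754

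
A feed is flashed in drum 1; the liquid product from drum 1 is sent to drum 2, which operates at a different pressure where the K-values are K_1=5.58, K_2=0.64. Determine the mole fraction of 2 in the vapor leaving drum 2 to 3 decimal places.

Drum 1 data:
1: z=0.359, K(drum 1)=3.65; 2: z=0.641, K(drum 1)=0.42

Drum 1:
Rachford–Rice: g(ψ₁) = Σ zᵢ(Kᵢ−1)/(1+ψ₁(Kᵢ−1)) = 0.
Check two-phase: ΣzᵢKᵢ = 1.580 > 1 and Σzᵢ/Kᵢ = 1.625 > 1, so g(0) = 0.580 > 0 and g(1) = -0.625 < 0.
Iterate (Newton) starting at ψ₁ = 0.5:
  ψ₁ = 0.500: g = -0.1145, g' = -0.894 → ψ₁ = 0.372
  ψ₁ = 0.372: g = 0.0050, g' = -0.990 → ψ₁ = 0.377
Converged at ψ₁ = 0.377.
Drum-1 compositions:
  1: x = 0.180, y = 0.655
  2: x = 0.820, y = 0.345
Drum-2 feed = drum-1 liquid: z₂ = (0.1796, 0.8204).
Drum 2:
Let ψ₂ = V/F and solve Σ zᵢ(Kᵢ−1)/(1+ψ₂(Kᵢ−1)) = 0.
g(0) = ΣzᵢKᵢ − 1 = 0.527 and g(1) = 1 − Σzᵢ/Kᵢ = -0.314, so a root lies in (0, 1).
Binary case is linear: z₁(K₁−1)(1+ψ₂(K₂−1)) + z₂(K₂−1)(1+ψ₂(K₁−1)) = 0
⇒ ψ₂ = [z₁(K₁−1)+z₂(K₂−1)] / [−(K₁−1)(K₂−1)] = 0.5271/1.6488 = 0.320
  1: x = 0.073, y = 0.407
  2: x = 0.927, y = 0.593

y_2 (drum 2) = 0.593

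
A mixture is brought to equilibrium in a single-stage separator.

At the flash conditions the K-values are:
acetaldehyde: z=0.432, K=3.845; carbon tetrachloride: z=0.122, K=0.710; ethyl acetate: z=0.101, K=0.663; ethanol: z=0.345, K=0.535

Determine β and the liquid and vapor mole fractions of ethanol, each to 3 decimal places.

Let β = V/F and solve Σ zᵢ(Kᵢ−1)/(1+β(Kᵢ−1)) = 0.
Check two-phase: ΣzᵢKᵢ = 1.999 > 1 and Σzᵢ/Kᵢ = 1.081 > 1, so g(0) = 0.999 > 0 and g(1) = -0.081 < 0.
Newton iteration, β⁰ = 0.5:
  β = 0.500: g = 0.2160, g' = -0.753 → β = 0.787
  β = 0.787: g = 0.0344, g' = -0.557 → β = 0.848
  β = 0.848: g = 0.0005, g' = -0.544 → β = 0.849
Converged at β = 0.849.
Compositions from xᵢ = zᵢ/(1+β(Kᵢ−1)), yᵢ = Kᵢxᵢ:
  acetaldehyde: x = 0.126, y = 0.486
  carbon tetrachloride: x = 0.162, y = 0.115
  ethyl acetate: x = 0.141, y = 0.094
  ethanol: x = 0.570, y = 0.305

β = 0.849, x_ethanol = 0.570, y_ethanol = 0.305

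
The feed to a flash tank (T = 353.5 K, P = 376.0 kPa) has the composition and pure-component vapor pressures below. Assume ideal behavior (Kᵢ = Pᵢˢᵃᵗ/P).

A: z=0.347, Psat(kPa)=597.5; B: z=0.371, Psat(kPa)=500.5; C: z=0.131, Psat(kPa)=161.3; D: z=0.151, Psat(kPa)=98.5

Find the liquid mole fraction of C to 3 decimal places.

Raoult's law: Kᵢ = Pᵢˢᵃᵗ/P = Pᵢˢᵃᵗ/376.0.
  K_A = 597.5/376.0 = 1.58910, K_B = 500.5/376.0 = 1.33112, K_C = 161.3/376.0 = 0.42899, K_D = 98.5/376.0 = 0.26197
Material balance + equilibrium reduce to Σ zᵢ(Kᵢ−1)/(1+β(Kᵢ−1)) = 0.
g(0) = ΣzᵢKᵢ − 1 = 0.141 and g(1) = 1 − Σzᵢ/Kᵢ = -0.379, so a root lies in (0, 1).
Newton iteration, β⁰ = 0.55:
  β = 0.550: g = -0.0383, g' = -0.422 → β = 0.459
  β = 0.459: g = -0.0024, g' = -0.372 → β = 0.453
Converged at β = 0.453.
Compositions from xᵢ = zᵢ/(1+β(Kᵢ−1)), yᵢ = Kᵢxᵢ:
  A: x = 0.274, y = 0.435
  B: x = 0.323, y = 0.429
  C: x = 0.177, y = 0.076
  D: x = 0.227, y = 0.059

x_C = 0.177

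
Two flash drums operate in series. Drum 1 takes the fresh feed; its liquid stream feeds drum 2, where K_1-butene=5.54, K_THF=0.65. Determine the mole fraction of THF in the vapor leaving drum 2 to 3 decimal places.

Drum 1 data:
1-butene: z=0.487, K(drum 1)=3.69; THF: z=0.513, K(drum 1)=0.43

y_THF (drum 2) = 0.603

Drum 1:
Rachford–Rice: g(ψ₁) = Σ zᵢ(Kᵢ−1)/(1+ψ₁(Kᵢ−1)) = 0.
Feasibility: ΣzᵢKᵢ = 2.018, Σzᵢ/Kᵢ = 1.325 — both > 1, two phases present.
Binary case is linear: z₁(K₁−1)(1+ψ₁(K₂−1)) + z₂(K₂−1)(1+ψ₁(K₁−1)) = 0
⇒ ψ₁ = [z₁(K₁−1)+z₂(K₂−1)] / [−(K₁−1)(K₂−1)] = 1.0176/1.5333 = 0.664
Drum-1 compositions:
  1-butene: x = 0.175, y = 0.645
  THF: x = 0.825, y = 0.355
Drum-2 feed = drum-1 liquid: z₂ = (0.1748, 0.8252).
Drum 2:
Iterate (Newton) starting at ψ₂ = 0.5:
  ψ₂ = 0.500: g = -0.1073, g' = -0.486 → ψ₂ = 0.279
  ψ₂ = 0.279: g = 0.0302, g' = -0.826 → ψ₂ = 0.316
  ψ₂ = 0.316: g = 0.0017, g' = -0.737 → ψ₂ = 0.318
Converged at ψ₂ = 0.318.
  1-butene: x = 0.072, y = 0.397
  THF: x = 0.928, y = 0.603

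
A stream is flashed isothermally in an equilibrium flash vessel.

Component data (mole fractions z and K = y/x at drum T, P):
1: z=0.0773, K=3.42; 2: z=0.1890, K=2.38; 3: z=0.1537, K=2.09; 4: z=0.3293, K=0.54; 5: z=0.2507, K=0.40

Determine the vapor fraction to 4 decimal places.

Let ψ = V/F and solve Σ zᵢ(Kᵢ−1)/(1+ψ(Kᵢ−1)) = 0.
g(0) = ΣzᵢKᵢ − 1 = 0.3135 and g(1) = 1 − Σzᵢ/Kᵢ = -0.4121, so a root lies in (0, 1).
Newton–Raphson from ψ = 0.4:
  ψ = 0.4000: g = -0.00378, g' = -0.6158 → ψ = 0.3939
Converged at ψ = 0.3939.

ψ = 0.3939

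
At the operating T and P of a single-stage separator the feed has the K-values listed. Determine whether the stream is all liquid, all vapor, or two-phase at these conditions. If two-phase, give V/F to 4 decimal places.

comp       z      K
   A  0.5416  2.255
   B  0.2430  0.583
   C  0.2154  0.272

ΣzᵢKᵢ = 1.4216; Σzᵢ/Kᵢ = 1.4489.
Both exceed 1, so a two-phase solution exists.
Material balance + equilibrium reduce to Σ zᵢ(Kᵢ−1)/(1+ψ(Kᵢ−1)) = 0.
Iterate (Newton) starting at ψ = 0.5:
  ψ = 0.5000: g = 0.04306, g' = -0.6717 → ψ = 0.5641
  ψ = 0.5641: g = -0.00061, g' = -0.6934 → ψ = 0.5632
Converged at ψ = 0.5632.

two-phase, V/F = 0.5632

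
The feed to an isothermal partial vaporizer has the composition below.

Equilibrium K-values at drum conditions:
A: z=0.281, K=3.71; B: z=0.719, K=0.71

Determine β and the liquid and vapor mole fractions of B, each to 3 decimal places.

β = 0.704, x_B = 0.903, y_B = 0.641

Material balance + equilibrium reduce to Σ zᵢ(Kᵢ−1)/(1+β(Kᵢ−1)) = 0.
Check two-phase: ΣzᵢKᵢ = 1.553 > 1 and Σzᵢ/Kᵢ = 1.088 > 1, so g(0) = 0.553 > 0 and g(1) = -0.088 < 0.
Binary case is linear: z₁(K₁−1)(1+β(K₂−1)) + z₂(K₂−1)(1+β(K₁−1)) = 0
⇒ β = [z₁(K₁−1)+z₂(K₂−1)] / [−(K₁−1)(K₂−1)] = 0.5530/0.7859 = 0.704
Compositions from xᵢ = zᵢ/(1+β(Kᵢ−1)), yᵢ = Kᵢxᵢ:
  A: x = 0.097, y = 0.359
  B: x = 0.903, y = 0.641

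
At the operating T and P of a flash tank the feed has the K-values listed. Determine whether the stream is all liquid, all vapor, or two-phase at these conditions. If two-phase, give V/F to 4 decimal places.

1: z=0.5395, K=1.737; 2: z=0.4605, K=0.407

ΣzᵢKᵢ = 1.1245; Σzᵢ/Kᵢ = 1.4420.
Both exceed 1, so a two-phase solution exists.
Newton–Raphson from ψ = 0.5:
  ψ = 0.5000: g = -0.09762, g' = -0.4837 → ψ = 0.2982
  ψ = 0.2982: g = -0.00575, g' = -0.4359 → ψ = 0.2850
Converged at ψ = 0.2850.

two-phase, V/F = 0.2850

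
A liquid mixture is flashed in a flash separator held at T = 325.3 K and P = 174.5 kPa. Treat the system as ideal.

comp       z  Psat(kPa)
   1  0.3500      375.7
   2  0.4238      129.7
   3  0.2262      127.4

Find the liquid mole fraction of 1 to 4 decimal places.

Raoult's law: Kᵢ = Pᵢˢᵃᵗ/P = Pᵢˢᵃᵗ/174.5.
  K_1 = 375.7/174.5 = 2.153009, K_2 = 129.7/174.5 = 0.743266, K_3 = 127.4/174.5 = 0.730086
Newton iteration, V/F⁰ = 0.5:
  V/F = 0.5000: g = 0.06057, g' = -0.2460 → V/F = 0.7462
  V/F = 0.7462: g = 0.00588, g' = -0.2030 → V/F = 0.7752
  V/F = 0.7752: g = 0.00005, g' = -0.1996 → V/F = 0.7754
Converged at V/F = 0.7754.
Compositions from xᵢ = zᵢ/(1+V/F(Kᵢ−1)), yᵢ = Kᵢxᵢ:
  1: x = 0.1848, y = 0.3979
  2: x = 0.5291, y = 0.3933
  3: x = 0.2861, y = 0.2089

x_1 = 0.1848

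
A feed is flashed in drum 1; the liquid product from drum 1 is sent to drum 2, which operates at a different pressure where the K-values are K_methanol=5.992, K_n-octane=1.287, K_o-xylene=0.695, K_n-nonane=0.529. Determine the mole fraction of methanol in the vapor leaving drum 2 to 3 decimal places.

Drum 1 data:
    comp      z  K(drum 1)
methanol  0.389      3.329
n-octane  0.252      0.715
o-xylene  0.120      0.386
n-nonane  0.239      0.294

y_methanol (drum 2) = 0.274

Drum 1:
Let ψ₁ = V/F and solve Σ zᵢ(Kᵢ−1)/(1+ψ₁(Kᵢ−1)) = 0.
Check two-phase: ΣzᵢKᵢ = 1.592 > 1 and Σzᵢ/Kᵢ = 1.593 > 1, so g(0) = 0.592 > 0 and g(1) = -0.593 < 0.
Newton–Raphson from ψ₁ = 0.37:
  ψ₁ = 0.370: g = 0.0826, g' = -0.928 → ψ₁ = 0.459
  ψ₁ = 0.459: g = 0.0030, g' = -0.868 → ψ₁ = 0.462
Converged at ψ₁ = 0.462.
Drum-1 compositions:
  methanol: x = 0.187, y = 0.623
  n-octane: x = 0.290, y = 0.208
  o-xylene: x = 0.168, y = 0.065
  n-nonane: x = 0.355, y = 0.104
Drum-2 feed = drum-1 liquid: z₂ = (0.1873, 0.2903, 0.1676, 0.3549).
Drum 2:
Rachford–Rice: g(ψ₂) = Σ zᵢ(Kᵢ−1)/(1+ψ₂(Kᵢ−1)) = 0.
Feasibility: ΣzᵢKᵢ = 1.800, Σzᵢ/Kᵢ = 1.169 — both > 1, two phases present.
Newton–Raphson from ψ₂ = 0.47:
  ψ₂ = 0.470: g = 0.0785, g' = -0.586 → ψ₂ = 0.604
  ψ₂ = 0.604: g = 0.0077, g' = -0.484 → ψ₂ = 0.620
Converged at ψ₂ = 0.620.
  methanol: x = 0.046, y = 0.274
  n-octane: x = 0.246, y = 0.317
  o-xylene: x = 0.207, y = 0.144
  n-nonane: x = 0.501, y = 0.265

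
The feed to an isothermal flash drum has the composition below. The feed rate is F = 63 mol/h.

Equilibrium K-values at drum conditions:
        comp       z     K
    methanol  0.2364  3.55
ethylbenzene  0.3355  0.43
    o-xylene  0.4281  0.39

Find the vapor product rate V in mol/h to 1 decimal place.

Rachford–Rice: g(β) = Σ zᵢ(Kᵢ−1)/(1+β(Kᵢ−1)) = 0.
g(0) = ΣzᵢKᵢ − 1 = 0.1504 and g(1) = 1 − Σzᵢ/Kᵢ = -0.9445, so a root lies in (0, 1).
Newton iteration, β⁰ = 0.69:
  β = 0.6900: g = -0.54770, g' = -0.9730 → β = 0.1271
  β = 0.1271: g = -0.03401, g' = -1.1906 → β = 0.0985
  β = 0.0985: g = 0.00130, g' = -1.2845 → β = 0.0996
Converged at β = 0.0996.
Then V = β·F = 0.0996·63 = 6.3 mol/h and L = F − V = 56.7 mol/h.

V = 6.3 mol/h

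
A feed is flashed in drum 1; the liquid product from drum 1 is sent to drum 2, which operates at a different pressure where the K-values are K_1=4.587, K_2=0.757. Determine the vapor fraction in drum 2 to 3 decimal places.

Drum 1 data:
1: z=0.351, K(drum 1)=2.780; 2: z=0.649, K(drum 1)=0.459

Drum 1:
Material balance + equilibrium reduce to Σ zᵢ(Kᵢ−1)/(1+ψ₁(Kᵢ−1)) = 0.
g(0) = ΣzᵢKᵢ − 1 = 0.274 and g(1) = 1 − Σzᵢ/Kᵢ = -0.540, so a root lies in (0, 1).
Iterate (Newton) starting at ψ₁ = 0.66:
  ψ₁ = 0.660: g = -0.2588, g' = -0.695 → ψ₁ = 0.287
  ψ₁ = 0.287: g = -0.0024, g' = -0.753 → ψ₁ = 0.284
Converged at ψ₁ = 0.284.
Drum-1 compositions:
  1: x = 0.233, y = 0.648
  2: x = 0.767, y = 0.352
Drum-2 feed = drum-1 liquid: z₂ = (0.2331, 0.7669).
Drum 2:
Material balance + equilibrium reduce to Σ zᵢ(Kᵢ−1)/(1+ψ₂(Kᵢ−1)) = 0.
Check two-phase: ΣzᵢKᵢ = 1.650 > 1 and Σzᵢ/Kᵢ = 1.064 > 1, so g(0) = 0.650 > 0 and g(1) = -0.064 < 0.
Binary case is linear: z₁(K₁−1)(1+ψ₂(K₂−1)) + z₂(K₂−1)(1+ψ₂(K₁−1)) = 0
⇒ ψ₂ = [z₁(K₁−1)+z₂(K₂−1)] / [−(K₁−1)(K₂−1)] = 0.6497/0.8716 = 0.745
  1: x = 0.063, y = 0.291
  2: x = 0.937, y = 0.709

V/F (drum 2) = 0.745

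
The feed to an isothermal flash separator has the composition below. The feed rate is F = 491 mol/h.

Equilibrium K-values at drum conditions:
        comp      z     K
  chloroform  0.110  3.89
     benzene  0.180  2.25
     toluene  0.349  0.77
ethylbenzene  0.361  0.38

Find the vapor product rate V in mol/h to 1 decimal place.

V = 127.0 mol/h

Let ψ = V/F and solve Σ zᵢ(Kᵢ−1)/(1+ψ(Kᵢ−1)) = 0.
g(0) = ΣzᵢKᵢ − 1 = 0.239 and g(1) = 1 − Σzᵢ/Kᵢ = -0.512, so a root lies in (0, 1).
Iterate (Newton) starting at ψ = 0.5:
  ψ = 0.500: g = -0.1466, g' = -0.575 → ψ = 0.245
  ψ = 0.245: g = 0.0093, g' = -0.693 → ψ = 0.259
Converged at ψ = 0.259.
Then V = ψ·F = 0.2587·491 = 127.0 mol/h and L = F − V = 364.0 mol/h.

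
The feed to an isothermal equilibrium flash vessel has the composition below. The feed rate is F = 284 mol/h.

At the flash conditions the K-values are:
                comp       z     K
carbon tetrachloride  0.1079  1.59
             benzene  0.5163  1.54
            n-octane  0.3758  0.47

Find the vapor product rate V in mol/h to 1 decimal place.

V = 139.9 mol/h

Newton iteration, ψ⁰ = 0.5:
  ψ = 0.5000: g = -0.00230, g' = -0.3111 → ψ = 0.4926
Converged at ψ = 0.4926.
Then V = ψ·F = 0.4926·284 = 139.9 mol/h and L = F − V = 144.1 mol/h.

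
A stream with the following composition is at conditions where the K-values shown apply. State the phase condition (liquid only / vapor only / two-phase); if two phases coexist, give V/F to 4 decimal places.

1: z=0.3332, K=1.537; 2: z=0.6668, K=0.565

ΣzᵢKᵢ = 0.8889; Σzᵢ/Kᵢ = 1.3970.
Since ΣzᵢKᵢ < 1 the mixture is below its bubble point — single liquid phase.

liquid only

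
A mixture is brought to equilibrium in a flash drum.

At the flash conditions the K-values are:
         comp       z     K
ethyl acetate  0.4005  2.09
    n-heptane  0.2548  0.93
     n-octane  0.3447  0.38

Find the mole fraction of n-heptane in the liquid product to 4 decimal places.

x_n-heptane = 0.2622

Rachford–Rice: g(V/F) = Σ zᵢ(Kᵢ−1)/(1+V/F(Kᵢ−1)) = 0.
g(0) = ΣzᵢKᵢ − 1 = 0.2050 and g(1) = 1 − Σzᵢ/Kᵢ = -0.3727, so a root lies in (0, 1).
Iterate (Newton) starting at V/F = 0.5:
  V/F = 0.5000: g = -0.04566, g' = -0.4790 → V/F = 0.4047
  V/F = 0.4047: g = -0.00072, g' = -0.4666 → V/F = 0.4031
Converged at V/F = 0.4031.
Compositions from xᵢ = zᵢ/(1+V/F(Kᵢ−1)), yᵢ = Kᵢxᵢ:
  ethyl acetate: x = 0.2782, y = 0.5815
  n-heptane: x = 0.2622, y = 0.2438
  n-octane: x = 0.4596, y = 0.1746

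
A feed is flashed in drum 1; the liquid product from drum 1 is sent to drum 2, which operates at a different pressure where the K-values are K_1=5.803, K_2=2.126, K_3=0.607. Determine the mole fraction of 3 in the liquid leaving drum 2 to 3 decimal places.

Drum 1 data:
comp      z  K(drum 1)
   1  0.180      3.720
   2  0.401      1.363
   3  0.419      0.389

Drum 1:
Material balance + equilibrium reduce to Σ zᵢ(Kᵢ−1)/(1+ψ₁(Kᵢ−1)) = 0.
Feasibility: ΣzᵢKᵢ = 1.379, Σzᵢ/Kᵢ = 1.420 — both > 1, two phases present.
Newton–Raphson from ψ₁ = 0.5:
  ψ₁ = 0.500: g = -0.0380, g' = -0.601 → ψ₁ = 0.437
Converged at ψ₁ = 0.437.
Drum-1 compositions:
  1: x = 0.082, y = 0.306
  2: x = 0.346, y = 0.472
  3: x = 0.572, y = 0.222
Drum-2 feed = drum-1 liquid: z₂ = (0.0822, 0.3461, 0.5717).
Drum 2:
Rachford–Rice: g(ψ₂) = Σ zᵢ(Kᵢ−1)/(1+ψ₂(Kᵢ−1)) = 0.
g(0) = ΣzᵢKᵢ − 1 = 0.560 and g(1) = 1 − Σzᵢ/Kᵢ = -0.119, so a root lies in (0, 1).
Iterate (Newton) starting at ψ₂ = 0.5:
  ψ₂ = 0.500: g = 0.0858, g' = -0.480 → ψ₂ = 0.679
  ψ₂ = 0.679: g = 0.0072, g' = -0.410 → ψ₂ = 0.696
Converged at ψ₂ = 0.696.
  1: x = 0.019, y = 0.110
  2: x = 0.194, y = 0.412
  3: x = 0.787, y = 0.478

x_3 (drum 2) = 0.787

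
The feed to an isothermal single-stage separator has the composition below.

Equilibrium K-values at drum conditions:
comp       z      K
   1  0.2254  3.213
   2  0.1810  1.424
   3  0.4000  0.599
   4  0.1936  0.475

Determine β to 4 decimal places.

β = 0.4208

Let β = V/F and solve Σ zᵢ(Kᵢ−1)/(1+β(Kᵢ−1)) = 0.
Check two-phase: ΣzᵢKᵢ = 1.3135 > 1 and Σzᵢ/Kᵢ = 1.2726 > 1, so g(0) = 0.3135 > 0 and g(1) = -0.2726 < 0.
Newton iteration, β⁰ = 0.65:
  β = 0.6500: g = -0.10652, g' = -0.4463 → β = 0.4113
  β = 0.4113: g = 0.00475, g' = -0.5051 → β = 0.4207
  β = 0.4207: g = 0.00002, g' = -0.5004 → β = 0.4208
Converged at β = 0.4208.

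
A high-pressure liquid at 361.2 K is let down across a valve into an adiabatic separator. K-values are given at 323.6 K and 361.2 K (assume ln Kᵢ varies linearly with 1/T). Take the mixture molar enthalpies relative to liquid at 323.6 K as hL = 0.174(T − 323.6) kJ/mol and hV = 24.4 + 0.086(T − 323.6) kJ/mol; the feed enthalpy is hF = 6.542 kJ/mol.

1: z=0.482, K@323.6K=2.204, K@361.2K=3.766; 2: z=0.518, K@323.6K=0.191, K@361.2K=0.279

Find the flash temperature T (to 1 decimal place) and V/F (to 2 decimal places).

Adiabatic flash: solve Rachford–Rice at each trial T, then check hF = ψ·hV(T) + (1−ψ)·hL(T).
  T = 323.6 K: K = (2.204, 0.191), RR gives ψ = 0.166, H_out = 4.040 kJ/mol
  T = 361.2 K: K = (3.766, 0.279), RR gives ψ = 0.481, H_out = 16.692 kJ/mol
  T = 342.4 K: K = (2.924, 0.233), RR gives ψ = 0.359, H_out = 11.445 kJ/mol
  T = 333.0 K: K = (2.549, 0.212), RR gives ψ = 0.277, H_out = 8.164 kJ/mol
  T = 328.3 K: K = (2.373, 0.201), RR gives ψ = 0.226, H_out = 6.239 kJ/mol
  T = 330.6 K: K = (2.458, 0.206), RR gives ψ = 0.252, H_out = 7.210 kJ/mol
Linear interpolation between T = 328.3 (H_out = 6.239) and T = 330.6 (H_out = 7.210) on hF = 6.542 gives T ≈ 329.0 K, at which ψ = 0.23.

T = 329.0 K, V/F = 0.23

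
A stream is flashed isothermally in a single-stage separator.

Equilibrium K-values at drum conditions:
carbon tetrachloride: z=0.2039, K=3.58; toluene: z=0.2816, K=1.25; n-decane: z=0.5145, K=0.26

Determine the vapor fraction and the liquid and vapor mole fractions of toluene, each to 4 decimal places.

Iterate (Newton) starting at ψ = 0.5:
  ψ = 0.5000: g = -0.31203, g' = -0.9826 → ψ = 0.1824
  ψ = 0.1824: g = -0.01512, g' = -1.0202 → ψ = 0.1676
  ψ = 0.1676: g = 0.00018, g' = -1.0449 → ψ = 0.1678
Converged at ψ = 0.1678.
Compositions from xᵢ = zᵢ/(1+ψ(Kᵢ−1)), yᵢ = Kᵢxᵢ:
  carbon tetrachloride: x = 0.1423, y = 0.5094
  toluene: x = 0.2703, y = 0.3378
  n-decane: x = 0.5874, y = 0.1527

ψ = 0.1678, x_toluene = 0.2703, y_toluene = 0.3378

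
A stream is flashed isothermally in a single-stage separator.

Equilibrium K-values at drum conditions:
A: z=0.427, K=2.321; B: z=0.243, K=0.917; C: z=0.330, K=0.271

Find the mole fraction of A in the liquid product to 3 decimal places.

Let ψ = V/F and solve Σ zᵢ(Kᵢ−1)/(1+ψ(Kᵢ−1)) = 0.
g(0) = ΣzᵢKᵢ − 1 = 0.303 and g(1) = 1 − Σzᵢ/Kᵢ = -0.667, so a root lies in (0, 1).
Newton iteration, ψ⁰ = 0.5:
  ψ = 0.500: g = -0.0599, g' = -0.706 → ψ = 0.415
  ψ = 0.415: g = -0.0016, g' = -0.673 → ψ = 0.413
Converged at ψ = 0.413.
Compositions from xᵢ = zᵢ/(1+ψ(Kᵢ−1)), yᵢ = Kᵢxᵢ:
  A: x = 0.276, y = 0.641
  B: x = 0.252, y = 0.231
  C: x = 0.472, y = 0.128

x_A = 0.276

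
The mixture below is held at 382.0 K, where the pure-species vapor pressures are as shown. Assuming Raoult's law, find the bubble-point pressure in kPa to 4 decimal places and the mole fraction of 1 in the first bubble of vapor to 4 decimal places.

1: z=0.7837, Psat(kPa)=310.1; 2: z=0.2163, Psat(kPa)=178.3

Pbub = 281.5917 kPa, y_1 = 0.8630

At the bubble point ψ → 0, so ΣzᵢKᵢ = 1 with Kᵢ = Pᵢˢᵃᵗ/P ⇒ P = ΣzᵢPᵢˢᵃᵗ.
P = 0.7837·310.1 + 0.2163·178.3 = 281.5917 kPa
yᵢ = zᵢPᵢˢᵃᵗ/P ⇒ y_1 = 0.7837·310.1/281.5917 = 0.8630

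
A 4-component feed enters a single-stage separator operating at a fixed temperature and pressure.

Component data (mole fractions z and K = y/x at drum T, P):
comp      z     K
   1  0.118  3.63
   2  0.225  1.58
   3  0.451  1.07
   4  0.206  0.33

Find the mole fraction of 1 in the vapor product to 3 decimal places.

Rachford–Rice: g(V/F) = Σ zᵢ(Kᵢ−1)/(1+V/F(Kᵢ−1)) = 0.
Check two-phase: ΣzᵢKᵢ = 1.334 > 1 and Σzᵢ/Kᵢ = 1.221 > 1, so g(0) = 0.334 > 0 and g(1) = -0.221 < 0.
Newton–Raphson from V/F = 0.5:
  V/F = 0.500: g = 0.0582, g' = -0.409 → V/F = 0.642
  V/F = 0.642: g = -0.0016, g' = -0.440 → V/F = 0.639
Converged at V/F = 0.639.
Compositions from xᵢ = zᵢ/(1+V/F(Kᵢ−1)), yᵢ = Kᵢxᵢ:
  1: x = 0.044, y = 0.160
  2: x = 0.164, y = 0.259
  3: x = 0.432, y = 0.462
  4: x = 0.360, y = 0.119

y_1 = 0.160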